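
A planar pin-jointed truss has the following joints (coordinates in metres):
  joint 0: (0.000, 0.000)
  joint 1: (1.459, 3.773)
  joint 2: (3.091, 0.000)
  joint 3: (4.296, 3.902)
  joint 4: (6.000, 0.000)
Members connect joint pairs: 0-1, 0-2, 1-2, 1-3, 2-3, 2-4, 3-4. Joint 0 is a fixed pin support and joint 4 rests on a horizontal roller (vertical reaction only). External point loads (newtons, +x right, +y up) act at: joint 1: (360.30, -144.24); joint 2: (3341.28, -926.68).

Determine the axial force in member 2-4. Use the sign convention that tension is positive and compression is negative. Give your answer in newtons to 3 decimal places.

322.737

N=5 nodes, M=7 members, R=3 reactions → 2N=10, M+R=10
member 0 (0-1): L=4.0453, (cx,cy)=(0.3607,0.9327)
member 1 (0-2): L=3.0910, (cx,cy)=(1.0000,0.0000)
member 2 (1-2): L=4.1108, (cx,cy)=(0.3970,-0.9178)
member 3 (1-3): L=2.8399, (cx,cy)=(0.9990,0.0454)
member 4 (2-3): L=4.0838, (cx,cy)=(0.2951,0.9555)
member 5 (2-4): L=2.9090, (cx,cy)=(1.0000,0.0000)
member 6 (3-4): L=4.2578, (cx,cy)=(0.4002,-0.9164)
solve A·x = −loads:
  F[0-1] = -355.8319 N (compression)
  F[0-2] = +3829.9172 N (tension)
  F[1-2] = +176.7592 N (tension)
  F[1-3] = -559.3880 N (compression)
  F[2-3] = +800.0688 N (tension)
  F[2-4] = +322.7371 N (tension)
  F[3-4] = -806.4341 N (compression)
  Rx@0 = -3701.5800 N
  Ry@0 = +331.8823 N
  Ry@4 = +739.0377 N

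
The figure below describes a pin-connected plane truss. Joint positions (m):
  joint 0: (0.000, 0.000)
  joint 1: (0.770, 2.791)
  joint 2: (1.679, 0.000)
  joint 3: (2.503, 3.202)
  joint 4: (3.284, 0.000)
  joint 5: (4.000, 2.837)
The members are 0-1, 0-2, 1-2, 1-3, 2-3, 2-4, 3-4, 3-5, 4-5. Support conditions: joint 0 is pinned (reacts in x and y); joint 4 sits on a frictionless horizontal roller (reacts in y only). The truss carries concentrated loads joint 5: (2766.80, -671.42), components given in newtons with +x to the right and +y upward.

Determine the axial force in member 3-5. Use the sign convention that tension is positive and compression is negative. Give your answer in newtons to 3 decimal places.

2847.075

N=6 nodes, M=9 members, R=3 reactions → 2N=12, M+R=12
member 0 (0-1): L=2.8953, (cx,cy)=(0.2660,0.9640)
member 1 (0-2): L=1.6790, (cx,cy)=(1.0000,0.0000)
member 2 (1-2): L=2.9353, (cx,cy)=(0.3097,-0.9508)
member 3 (1-3): L=1.7811, (cx,cy)=(0.9730,0.2308)
member 4 (2-3): L=3.3063, (cx,cy)=(0.2492,0.9684)
member 5 (2-4): L=1.6050, (cx,cy)=(1.0000,0.0000)
member 6 (3-4): L=3.2959, (cx,cy)=(0.2370,-0.9715)
member 7 (3-5): L=1.5409, (cx,cy)=(0.9715,-0.2369)
member 8 (4-5): L=2.9260, (cx,cy)=(0.2447,0.9696)
solve A·x = −loads:
  F[0-1] = +2631.3501 N (tension)
  F[0-2] = +2066.9895 N (tension)
  F[1-2] = -2314.4129 N (compression)
  F[1-3] = +1455.8278 N (tension)
  F[2-3] = +2272.3378 N (tension)
  F[2-4] = +783.9534 N (tension)
  F[3-4] = -3305.1402 N (compression)
  F[3-5] = +2847.0749 N (tension)
  F[4-5] = +3.0934 N (tension)
  Rx@0 = -2766.8000 N
  Ry@0 = -2536.5860 N
  Ry@4 = +3208.0060 N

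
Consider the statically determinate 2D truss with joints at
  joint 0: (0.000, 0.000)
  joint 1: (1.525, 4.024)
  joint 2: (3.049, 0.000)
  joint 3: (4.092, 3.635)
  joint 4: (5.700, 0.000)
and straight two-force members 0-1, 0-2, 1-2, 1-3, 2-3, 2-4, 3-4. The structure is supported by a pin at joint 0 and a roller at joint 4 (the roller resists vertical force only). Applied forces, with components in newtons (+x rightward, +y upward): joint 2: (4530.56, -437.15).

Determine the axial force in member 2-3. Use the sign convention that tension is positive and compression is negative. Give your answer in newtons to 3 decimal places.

N=5 nodes, M=7 members, R=3 reactions → 2N=10, M+R=10
member 0 (0-1): L=4.3033, (cx,cy)=(0.3544,0.9351)
member 1 (0-2): L=3.0490, (cx,cy)=(1.0000,0.0000)
member 2 (1-2): L=4.3029, (cx,cy)=(0.3542,-0.9352)
member 3 (1-3): L=2.5963, (cx,cy)=(0.9887,-0.1498)
member 4 (2-3): L=3.7817, (cx,cy)=(0.2758,0.9612)
member 5 (2-4): L=2.6510, (cx,cy)=(1.0000,0.0000)
member 6 (3-4): L=3.9748, (cx,cy)=(0.4046,-0.9145)
solve A·x = −loads:
  F[0-1] = -217.4236 N (compression)
  F[0-2] = +4607.6108 N (tension)
  F[1-2] = +243.8885 N (tension)
  F[1-3] = -165.2966 N (compression)
  F[2-3] = +217.5070 N (tension)
  F[2-4] = +103.4415 N (tension)
  F[3-4] = -255.6948 N (compression)
  Rx@0 = -4530.5600 N
  Ry@0 = +203.3131 N
  Ry@4 = +233.8369 N

217.507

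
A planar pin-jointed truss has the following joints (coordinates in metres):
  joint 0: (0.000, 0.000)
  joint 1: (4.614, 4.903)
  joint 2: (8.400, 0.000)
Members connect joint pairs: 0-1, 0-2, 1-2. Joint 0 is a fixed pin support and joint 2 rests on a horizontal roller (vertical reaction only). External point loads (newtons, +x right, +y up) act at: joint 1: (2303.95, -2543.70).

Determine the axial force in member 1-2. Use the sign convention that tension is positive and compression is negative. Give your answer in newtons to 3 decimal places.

N=3 nodes, M=3 members, R=3 reactions → 2N=6, M+R=6
member 0 (0-1): L=6.7326, (cx,cy)=(0.6853,0.7282)
member 1 (0-2): L=8.4000, (cx,cy)=(1.0000,0.0000)
member 2 (1-2): L=6.1946, (cx,cy)=(0.6112,-0.7915)
solve A·x = −loads:
  F[0-1] = +272.3151 N (tension)
  F[0-2] = +2117.3274 N (tension)
  F[1-2] = -3464.3475 N (compression)
  Rx@0 = -2303.9500 N
  Ry@0 = -198.3117 N
  Ry@2 = +2742.0117 N

-3464.348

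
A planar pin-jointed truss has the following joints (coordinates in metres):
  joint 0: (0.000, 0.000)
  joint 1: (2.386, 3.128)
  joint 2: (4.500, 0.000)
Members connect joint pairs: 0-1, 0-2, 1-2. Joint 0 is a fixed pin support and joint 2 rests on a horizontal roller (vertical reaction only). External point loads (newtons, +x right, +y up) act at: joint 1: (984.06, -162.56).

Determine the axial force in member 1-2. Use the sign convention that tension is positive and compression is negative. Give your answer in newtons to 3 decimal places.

-929.628

N=3 nodes, M=3 members, R=3 reactions → 2N=6, M+R=6
member 0 (0-1): L=3.9341, (cx,cy)=(0.6065,0.7951)
member 1 (0-2): L=4.5000, (cx,cy)=(1.0000,0.0000)
member 2 (1-2): L=3.7754, (cx,cy)=(0.5599,-0.8285)
solve A·x = −loads:
  F[0-1] = +764.2676 N (tension)
  F[0-2] = +520.5414 N (tension)
  F[1-2] = -929.6280 N (compression)
  Rx@0 = -984.0600 N
  Ry@0 = -607.6640 N
  Ry@2 = +770.2240 N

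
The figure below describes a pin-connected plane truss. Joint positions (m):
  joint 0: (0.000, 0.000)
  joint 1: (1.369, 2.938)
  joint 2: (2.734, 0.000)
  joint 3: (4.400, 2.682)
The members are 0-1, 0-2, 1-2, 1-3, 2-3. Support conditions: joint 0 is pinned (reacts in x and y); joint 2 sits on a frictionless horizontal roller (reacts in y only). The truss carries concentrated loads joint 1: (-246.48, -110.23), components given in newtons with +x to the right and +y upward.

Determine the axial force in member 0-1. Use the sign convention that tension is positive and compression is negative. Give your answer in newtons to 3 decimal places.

N=4 nodes, M=5 members, R=3 reactions → 2N=8, M+R=8
member 0 (0-1): L=3.2413, (cx,cy)=(0.4224,0.9064)
member 1 (0-2): L=2.7340, (cx,cy)=(1.0000,0.0000)
member 2 (1-2): L=3.2396, (cx,cy)=(0.4213,-0.9069)
member 3 (1-3): L=3.0418, (cx,cy)=(0.9965,-0.0842)
member 4 (2-3): L=3.1573, (cx,cy)=(0.5277,0.8495)
solve A·x = −loads:
  F[0-1] = -352.9303 N (compression)
  F[0-2] = -97.4157 N (compression)
  F[1-2] = +231.2006 N (tension)
  F[1-3] = +0.0000 N (tension)
  F[2-3] = -0.0000 N (compression)
  Rx@0 = +246.4800 N
  Ry@0 = +319.9057 N
  Ry@2 = -209.6757 N

-352.930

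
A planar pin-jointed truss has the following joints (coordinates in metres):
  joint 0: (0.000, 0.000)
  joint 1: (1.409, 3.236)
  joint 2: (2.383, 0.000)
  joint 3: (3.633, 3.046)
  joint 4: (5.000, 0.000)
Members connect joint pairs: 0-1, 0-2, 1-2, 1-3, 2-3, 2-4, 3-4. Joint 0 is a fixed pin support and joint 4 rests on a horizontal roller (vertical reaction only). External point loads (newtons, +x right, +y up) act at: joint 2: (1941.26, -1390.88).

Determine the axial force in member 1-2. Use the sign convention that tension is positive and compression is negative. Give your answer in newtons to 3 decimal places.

N=5 nodes, M=7 members, R=3 reactions → 2N=10, M+R=10
member 0 (0-1): L=3.5294, (cx,cy)=(0.3992,0.9169)
member 1 (0-2): L=2.3830, (cx,cy)=(1.0000,0.0000)
member 2 (1-2): L=3.3794, (cx,cy)=(0.2882,-0.9576)
member 3 (1-3): L=2.2321, (cx,cy)=(0.9964,-0.0851)
member 4 (2-3): L=3.2925, (cx,cy)=(0.3796,0.9251)
member 5 (2-4): L=2.6170, (cx,cy)=(1.0000,0.0000)
member 6 (3-4): L=3.3387, (cx,cy)=(0.4094,-0.9123)
solve A·x = −loads:
  F[0-1] = -794.0013 N (compression)
  F[0-2] = +2258.2356 N (tension)
  F[1-2] = +809.3386 N (tension)
  F[1-3] = -552.2447 N (compression)
  F[2-3] = +665.7283 N (tension)
  F[2-4] = +297.4968 N (tension)
  F[3-4] = -726.5893 N (compression)
  Rx@0 = -1941.2600 N
  Ry@0 = +727.9866 N
  Ry@4 = +662.8934 N

809.339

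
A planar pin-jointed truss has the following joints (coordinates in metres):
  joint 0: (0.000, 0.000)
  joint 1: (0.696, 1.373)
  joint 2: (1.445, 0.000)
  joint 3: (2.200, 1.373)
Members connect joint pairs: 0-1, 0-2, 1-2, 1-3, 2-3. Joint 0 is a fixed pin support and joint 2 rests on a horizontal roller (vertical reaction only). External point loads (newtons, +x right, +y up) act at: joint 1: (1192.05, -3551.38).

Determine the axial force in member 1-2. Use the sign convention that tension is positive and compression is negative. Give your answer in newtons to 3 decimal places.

N=4 nodes, M=5 members, R=3 reactions → 2N=8, M+R=8
member 0 (0-1): L=1.5393, (cx,cy)=(0.4521,0.8919)
member 1 (0-2): L=1.4450, (cx,cy)=(1.0000,0.0000)
member 2 (1-2): L=1.5640, (cx,cy)=(0.4789,-0.8779)
member 3 (1-3): L=1.5040, (cx,cy)=(1.0000,0.0000)
member 4 (2-3): L=1.5669, (cx,cy)=(0.4818,0.8763)
solve A·x = −loads:
  F[0-1] = -793.9564 N (compression)
  F[0-2] = +1551.0326 N (tension)
  F[1-2] = -3238.7608 N (compression)
  F[1-3] = -0.0000 N (compression)
  F[2-3] = +0.0000 N (tension)
  Rx@0 = -1192.0500 N
  Ry@0 = +708.1654 N
  Ry@2 = +2843.2146 N

-3238.761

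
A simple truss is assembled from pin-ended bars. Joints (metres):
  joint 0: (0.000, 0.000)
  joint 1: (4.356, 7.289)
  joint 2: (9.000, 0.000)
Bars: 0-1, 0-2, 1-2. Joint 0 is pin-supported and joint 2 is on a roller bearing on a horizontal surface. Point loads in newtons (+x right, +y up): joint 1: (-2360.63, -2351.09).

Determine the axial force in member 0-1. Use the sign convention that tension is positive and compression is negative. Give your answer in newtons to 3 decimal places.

-3640.525

N=3 nodes, M=3 members, R=3 reactions → 2N=6, M+R=6
member 0 (0-1): L=8.4914, (cx,cy)=(0.5130,0.8584)
member 1 (0-2): L=9.0000, (cx,cy)=(1.0000,0.0000)
member 2 (1-2): L=8.6427, (cx,cy)=(0.5373,-0.8434)
solve A·x = −loads:
  F[0-1] = -3640.5247 N (compression)
  F[0-2] = -493.0836 N (compression)
  F[1-2] = +917.6515 N (tension)
  Rx@0 = +2360.6300 N
  Ry@0 = +3125.0104 N
  Ry@2 = -773.9204 N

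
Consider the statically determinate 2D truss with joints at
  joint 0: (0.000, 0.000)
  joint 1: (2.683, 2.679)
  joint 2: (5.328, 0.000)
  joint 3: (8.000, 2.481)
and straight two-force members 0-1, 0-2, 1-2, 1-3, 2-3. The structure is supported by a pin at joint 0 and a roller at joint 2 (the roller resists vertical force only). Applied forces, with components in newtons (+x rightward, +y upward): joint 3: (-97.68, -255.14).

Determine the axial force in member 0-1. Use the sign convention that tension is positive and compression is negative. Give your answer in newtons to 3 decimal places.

N=4 nodes, M=5 members, R=3 reactions → 2N=8, M+R=8
member 0 (0-1): L=3.7915, (cx,cy)=(0.7076,0.7066)
member 1 (0-2): L=5.3280, (cx,cy)=(1.0000,0.0000)
member 2 (1-2): L=3.7647, (cx,cy)=(0.7026,-0.7116)
member 3 (1-3): L=5.3207, (cx,cy)=(0.9993,-0.0372)
member 4 (2-3): L=3.6462, (cx,cy)=(0.7328,0.6804)
solve A·x = −loads:
  F[0-1] = +116.7146 N (tension)
  F[0-2] = -180.2712 N (compression)
  F[1-2] = -124.8003 N (compression)
  F[1-3] = +170.3910 N (tension)
  F[2-3] = -365.6499 N (compression)
  Rx@0 = +97.6800 N
  Ry@0 = -82.4681 N
  Ry@2 = +337.6081 N

116.715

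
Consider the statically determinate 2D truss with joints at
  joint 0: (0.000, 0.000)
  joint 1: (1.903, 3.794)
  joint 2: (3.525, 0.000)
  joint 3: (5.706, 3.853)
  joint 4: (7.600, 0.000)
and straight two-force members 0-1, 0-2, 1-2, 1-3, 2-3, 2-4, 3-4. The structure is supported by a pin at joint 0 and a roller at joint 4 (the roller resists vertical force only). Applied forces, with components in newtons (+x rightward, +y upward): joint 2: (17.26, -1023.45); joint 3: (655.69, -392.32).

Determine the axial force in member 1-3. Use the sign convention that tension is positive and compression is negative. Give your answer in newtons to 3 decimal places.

N=5 nodes, M=7 members, R=3 reactions → 2N=10, M+R=10
member 0 (0-1): L=4.2445, (cx,cy)=(0.4483,0.8939)
member 1 (0-2): L=3.5250, (cx,cy)=(1.0000,0.0000)
member 2 (1-2): L=4.1262, (cx,cy)=(0.3931,-0.9195)
member 3 (1-3): L=3.8035, (cx,cy)=(0.9999,0.0155)
member 4 (2-3): L=4.4275, (cx,cy)=(0.4926,0.8703)
member 5 (2-4): L=4.0750, (cx,cy)=(1.0000,0.0000)
member 6 (3-4): L=4.2933, (cx,cy)=(0.4411,-0.8974)
solve A·x = −loads:
  F[0-1] = -351.4086 N (compression)
  F[0-2] = +830.5020 N (tension)
  F[1-2] = +336.7201 N (tension)
  F[1-3] = -289.9516 N (compression)
  F[2-3] = +820.2657 N (tension)
  F[2-4] = +541.5373 N (tension)
  F[3-4] = -1227.5653 N (compression)
  Rx@0 = -672.9500 N
  Ry@0 = +314.1104 N
  Ry@4 = +1101.6596 N

-289.952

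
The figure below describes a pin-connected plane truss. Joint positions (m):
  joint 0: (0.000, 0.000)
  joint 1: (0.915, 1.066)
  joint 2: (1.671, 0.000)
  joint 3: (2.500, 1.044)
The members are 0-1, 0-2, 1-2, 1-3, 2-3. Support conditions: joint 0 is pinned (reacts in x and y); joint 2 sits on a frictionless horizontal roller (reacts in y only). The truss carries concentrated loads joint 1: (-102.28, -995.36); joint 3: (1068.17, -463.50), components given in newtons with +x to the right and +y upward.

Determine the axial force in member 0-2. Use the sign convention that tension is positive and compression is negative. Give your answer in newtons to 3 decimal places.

N=4 nodes, M=5 members, R=3 reactions → 2N=8, M+R=8
member 0 (0-1): L=1.4048, (cx,cy)=(0.6513,0.7588)
member 1 (0-2): L=1.6710, (cx,cy)=(1.0000,0.0000)
member 2 (1-2): L=1.3069, (cx,cy)=(0.5785,-0.8157)
member 3 (1-3): L=1.5852, (cx,cy)=(0.9999,-0.0139)
member 4 (2-3): L=1.3331, (cx,cy)=(0.6219,0.7831)
solve A·x = −loads:
  F[0-1] = +503.0817 N (tension)
  F[0-2] = +638.2235 N (tension)
  F[1-2] = -1712.4300 N (compression)
  F[1-3] = +1420.6973 N (tension)
  F[2-3] = -566.6762 N (compression)
  Rx@0 = -965.8900 N
  Ry@0 = -381.7405 N
  Ry@2 = +1840.6005 N

638.223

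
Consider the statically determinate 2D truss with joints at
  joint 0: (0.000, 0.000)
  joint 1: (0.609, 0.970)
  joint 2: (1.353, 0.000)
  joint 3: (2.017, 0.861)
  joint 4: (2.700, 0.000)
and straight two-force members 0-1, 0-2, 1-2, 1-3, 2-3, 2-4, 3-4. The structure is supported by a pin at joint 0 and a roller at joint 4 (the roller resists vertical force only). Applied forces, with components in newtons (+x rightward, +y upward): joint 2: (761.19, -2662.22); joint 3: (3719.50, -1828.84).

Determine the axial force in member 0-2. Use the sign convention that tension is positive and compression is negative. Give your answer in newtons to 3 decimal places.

N=5 nodes, M=7 members, R=3 reactions → 2N=10, M+R=10
member 0 (0-1): L=1.1453, (cx,cy)=(0.5317,0.8469)
member 1 (0-2): L=1.3530, (cx,cy)=(1.0000,0.0000)
member 2 (1-2): L=1.2225, (cx,cy)=(0.6086,-0.7935)
member 3 (1-3): L=1.4122, (cx,cy)=(0.9970,-0.0772)
member 4 (2-3): L=1.0873, (cx,cy)=(0.6107,0.7919)
member 5 (2-4): L=1.3470, (cx,cy)=(1.0000,0.0000)
member 6 (3-4): L=1.0990, (cx,cy)=(0.6215,-0.7834)
solve A·x = −loads:
  F[0-1] = -713.9699 N (compression)
  F[0-2] = +4860.3252 N (tension)
  F[1-2] = +849.5406 N (tension)
  F[1-3] = -899.3513 N (compression)
  F[2-3] = +2510.6748 N (tension)
  F[2-4] = +3082.9291 N (tension)
  F[3-4] = -4960.6906 N (compression)
  Rx@0 = -4480.6900 N
  Ry@0 = +604.6735 N
  Ry@4 = +3886.3865 N

4860.325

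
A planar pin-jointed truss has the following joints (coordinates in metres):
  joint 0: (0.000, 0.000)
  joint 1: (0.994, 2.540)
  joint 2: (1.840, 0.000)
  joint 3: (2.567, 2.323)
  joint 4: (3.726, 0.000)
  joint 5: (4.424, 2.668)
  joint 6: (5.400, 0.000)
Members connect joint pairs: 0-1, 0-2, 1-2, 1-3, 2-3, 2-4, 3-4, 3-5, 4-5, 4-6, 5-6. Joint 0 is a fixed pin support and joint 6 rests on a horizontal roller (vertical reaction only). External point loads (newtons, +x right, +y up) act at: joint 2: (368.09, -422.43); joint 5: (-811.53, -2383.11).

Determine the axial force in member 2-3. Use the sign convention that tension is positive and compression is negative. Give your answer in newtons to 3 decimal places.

N=7 nodes, M=11 members, R=3 reactions → 2N=14, M+R=14
member 0 (0-1): L=2.7276, (cx,cy)=(0.3644,0.9312)
member 1 (0-2): L=1.8400, (cx,cy)=(1.0000,0.0000)
member 2 (1-2): L=2.6772, (cx,cy)=(0.3160,-0.9488)
member 3 (1-3): L=1.5879, (cx,cy)=(0.9906,-0.1367)
member 4 (2-3): L=2.4341, (cx,cy)=(0.2987,0.9544)
member 5 (2-4): L=1.8860, (cx,cy)=(1.0000,0.0000)
member 6 (3-4): L=2.5961, (cx,cy)=(0.4464,-0.8948)
member 7 (3-5): L=1.8888, (cx,cy)=(0.9832,0.1827)
member 8 (4-5): L=2.7578, (cx,cy)=(0.2531,0.9674)
member 9 (4-6): L=1.6740, (cx,cy)=(1.0000,0.0000)
member 10 (5-6): L=2.8409, (cx,cy)=(0.3436,-0.9391)
solve A·x = −loads:
  F[0-1] = -1192.1540 N (compression)
  F[0-2] = -8.9869 N (compression)
  F[1-2] = +1292.7000 N (tension)
  F[1-3] = -850.9343 N (compression)
  F[2-3] = -842.4841 N (compression)
  F[2-4] = +283.0480 N (tension)
  F[3-4] = +495.4083 N (tension)
  F[3-5] = -1338.2638 N (compression)
  F[4-5] = -458.2169 N (compression)
  F[4-6] = +620.1946 N (tension)
  F[5-6] = -1805.2464 N (compression)
  Rx@0 = +443.4400 N
  Ry@0 = +1110.1719 N
  Ry@6 = +1695.3681 N

-842.484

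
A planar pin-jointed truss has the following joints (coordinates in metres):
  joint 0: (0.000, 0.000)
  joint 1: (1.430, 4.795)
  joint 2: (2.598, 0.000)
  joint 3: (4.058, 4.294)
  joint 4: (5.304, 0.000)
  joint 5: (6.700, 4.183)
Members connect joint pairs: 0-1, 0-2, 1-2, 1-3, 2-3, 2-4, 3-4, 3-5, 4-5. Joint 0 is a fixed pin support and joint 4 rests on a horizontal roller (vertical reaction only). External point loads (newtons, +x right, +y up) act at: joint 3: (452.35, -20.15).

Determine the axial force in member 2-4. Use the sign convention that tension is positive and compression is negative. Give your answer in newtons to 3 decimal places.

110.738

N=6 nodes, M=9 members, R=3 reactions → 2N=12, M+R=12
member 0 (0-1): L=5.0037, (cx,cy)=(0.2858,0.9583)
member 1 (0-2): L=2.5980, (cx,cy)=(1.0000,0.0000)
member 2 (1-2): L=4.9352, (cx,cy)=(0.2367,-0.9716)
member 3 (1-3): L=2.6753, (cx,cy)=(0.9823,-0.1873)
member 4 (2-3): L=4.5354, (cx,cy)=(0.3219,0.9468)
member 5 (2-4): L=2.7060, (cx,cy)=(1.0000,0.0000)
member 6 (3-4): L=4.4711, (cx,cy)=(0.2787,-0.9604)
member 7 (3-5): L=2.6443, (cx,cy)=(0.9991,-0.0420)
member 8 (4-5): L=4.4098, (cx,cy)=(0.3166,0.9486)
solve A·x = −loads:
  F[0-1] = +377.2114 N (tension)
  F[0-2] = +344.5471 N (tension)
  F[1-2] = -412.3492 N (compression)
  F[1-3] = +209.0913 N (tension)
  F[2-3] = +423.1595 N (tension)
  F[2-4] = +110.7381 N (tension)
  F[3-4] = -397.3708 N (compression)
  F[3-5] = -0.0000 N (tension)
  F[4-5] = -0.0000 N (tension)
  Rx@0 = -452.3500 N
  Ry@0 = -361.4789 N
  Ry@4 = +381.6289 N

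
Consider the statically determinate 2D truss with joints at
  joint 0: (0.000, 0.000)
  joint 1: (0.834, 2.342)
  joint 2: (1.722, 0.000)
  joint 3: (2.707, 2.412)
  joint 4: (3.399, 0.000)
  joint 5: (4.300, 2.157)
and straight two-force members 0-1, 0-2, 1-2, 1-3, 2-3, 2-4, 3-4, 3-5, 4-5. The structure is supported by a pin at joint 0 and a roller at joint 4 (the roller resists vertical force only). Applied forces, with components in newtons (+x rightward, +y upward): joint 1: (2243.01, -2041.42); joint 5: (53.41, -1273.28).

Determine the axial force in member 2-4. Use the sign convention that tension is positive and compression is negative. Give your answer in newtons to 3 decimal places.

223.678

N=6 nodes, M=9 members, R=3 reactions → 2N=12, M+R=12
member 0 (0-1): L=2.4861, (cx,cy)=(0.3355,0.9421)
member 1 (0-2): L=1.7220, (cx,cy)=(1.0000,0.0000)
member 2 (1-2): L=2.5047, (cx,cy)=(0.3545,-0.9350)
member 3 (1-3): L=1.8743, (cx,cy)=(0.9993,0.0373)
member 4 (2-3): L=2.6054, (cx,cy)=(0.3781,0.9258)
member 5 (2-4): L=1.6770, (cx,cy)=(1.0000,0.0000)
member 6 (3-4): L=2.5093, (cx,cy)=(0.2758,-0.9612)
member 7 (3-5): L=1.6133, (cx,cy)=(0.9874,-0.1581)
member 8 (4-5): L=2.3376, (cx,cy)=(0.3854,0.9227)
solve A·x = −loads:
  F[0-1] = +399.5332 N (tension)
  F[0-2] = +2162.3886 N (tension)
  F[1-2] = -2632.7509 N (compression)
  F[1-3] = -1176.4000 N (compression)
  F[2-3] = +2659.0963 N (tension)
  F[2-4] = +223.6784 N (tension)
  F[3-4] = -2606.6973 N (compression)
  F[3-5] = +555.5741 N (tension)
  F[4-5] = -1284.7291 N (compression)
  Rx@0 = -2296.4200 N
  Ry@0 = -376.3806 N
  Ry@4 = +3691.0806 N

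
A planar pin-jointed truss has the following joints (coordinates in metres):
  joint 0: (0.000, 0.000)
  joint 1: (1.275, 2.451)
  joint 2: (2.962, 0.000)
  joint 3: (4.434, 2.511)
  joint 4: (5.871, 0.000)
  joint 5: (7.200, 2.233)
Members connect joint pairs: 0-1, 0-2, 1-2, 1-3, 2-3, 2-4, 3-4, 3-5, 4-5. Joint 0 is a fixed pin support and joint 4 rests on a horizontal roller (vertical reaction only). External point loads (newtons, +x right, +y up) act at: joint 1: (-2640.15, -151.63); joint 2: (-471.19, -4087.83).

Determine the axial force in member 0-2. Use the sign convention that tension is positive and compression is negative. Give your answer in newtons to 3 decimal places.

N=6 nodes, M=9 members, R=3 reactions → 2N=12, M+R=12
member 0 (0-1): L=2.7628, (cx,cy)=(0.4615,0.8871)
member 1 (0-2): L=2.9620, (cx,cy)=(1.0000,0.0000)
member 2 (1-2): L=2.9755, (cx,cy)=(0.5670,-0.8237)
member 3 (1-3): L=3.1596, (cx,cy)=(0.9998,0.0190)
member 4 (2-3): L=2.9107, (cx,cy)=(0.5057,0.8627)
member 5 (2-4): L=2.9090, (cx,cy)=(1.0000,0.0000)
member 6 (3-4): L=2.8931, (cx,cy)=(0.4967,-0.8679)
member 7 (3-5): L=2.7799, (cx,cy)=(0.9950,-0.1000)
member 8 (4-5): L=2.5986, (cx,cy)=(0.5114,0.8593)
solve A·x = −loads:
  F[0-1] = -3659.3346 N (compression)
  F[0-2] = -1422.5955 N (compression)
  F[1-2] = +3730.1127 N (tension)
  F[1-3] = -1163.6697 N (compression)
  F[2-3] = +1176.7747 N (tension)
  F[2-4] = +568.3316 N (tension)
  F[3-4] = -1144.2214 N (compression)
  F[3-5] = -0.0000 N (compression)
  F[4-5] = +0.0000 N (tension)
  Rx@0 = +3111.3400 N
  Ry@0 = +3246.3629 N
  Ry@4 = +993.0971 N

-1422.596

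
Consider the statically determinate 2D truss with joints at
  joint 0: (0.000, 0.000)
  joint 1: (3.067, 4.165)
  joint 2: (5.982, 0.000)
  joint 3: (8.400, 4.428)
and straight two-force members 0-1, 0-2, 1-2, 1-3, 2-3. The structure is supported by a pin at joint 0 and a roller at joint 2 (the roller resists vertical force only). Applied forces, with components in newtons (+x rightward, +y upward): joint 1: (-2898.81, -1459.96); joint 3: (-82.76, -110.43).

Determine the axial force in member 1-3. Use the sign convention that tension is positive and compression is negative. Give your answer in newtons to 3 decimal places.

-23.107

N=4 nodes, M=5 members, R=3 reactions → 2N=8, M+R=8
member 0 (0-1): L=5.1724, (cx,cy)=(0.5930,0.8052)
member 1 (0-2): L=5.9820, (cx,cy)=(1.0000,0.0000)
member 2 (1-2): L=5.0837, (cx,cy)=(0.5734,-0.8193)
member 3 (1-3): L=5.3395, (cx,cy)=(0.9988,0.0493)
member 4 (2-3): L=5.0452, (cx,cy)=(0.4793,0.8777)
solve A·x = −loads:
  F[0-1] = -3410.6381 N (compression)
  F[0-2] = -959.2151 N (compression)
  F[1-2] = +1568.7823 N (tension)
  F[1-3] = -23.1070 N (compression)
  F[2-3] = -124.5252 N (compression)
  Rx@0 = +2981.5700 N
  Ry@0 = +2746.3672 N
  Ry@2 = -1175.9772 N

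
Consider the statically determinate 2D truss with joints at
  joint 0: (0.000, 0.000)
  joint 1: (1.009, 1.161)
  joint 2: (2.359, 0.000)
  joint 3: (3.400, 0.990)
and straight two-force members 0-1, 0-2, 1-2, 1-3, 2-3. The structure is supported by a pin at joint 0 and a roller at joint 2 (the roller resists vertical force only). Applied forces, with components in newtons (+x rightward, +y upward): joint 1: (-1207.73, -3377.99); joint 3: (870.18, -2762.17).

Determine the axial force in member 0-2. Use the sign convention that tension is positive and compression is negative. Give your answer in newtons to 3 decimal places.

N=4 nodes, M=5 members, R=3 reactions → 2N=8, M+R=8
member 0 (0-1): L=1.5382, (cx,cy)=(0.6560,0.7548)
member 1 (0-2): L=2.3590, (cx,cy)=(1.0000,0.0000)
member 2 (1-2): L=1.7806, (cx,cy)=(0.7582,-0.6520)
member 3 (1-3): L=2.3971, (cx,cy)=(0.9975,-0.0713)
member 4 (2-3): L=1.4366, (cx,cy)=(0.7246,0.6891)
solve A·x = −loads:
  F[0-1] = -1249.9351 N (compression)
  F[0-2] = +482.3692 N (tension)
  F[1-2] = -4118.8148 N (compression)
  F[1-3] = +3519.6019 N (tension)
  F[2-3] = -3643.8449 N (compression)
  Rx@0 = +337.5500 N
  Ry@0 = +943.4353 N
  Ry@2 = +5196.7247 N

482.369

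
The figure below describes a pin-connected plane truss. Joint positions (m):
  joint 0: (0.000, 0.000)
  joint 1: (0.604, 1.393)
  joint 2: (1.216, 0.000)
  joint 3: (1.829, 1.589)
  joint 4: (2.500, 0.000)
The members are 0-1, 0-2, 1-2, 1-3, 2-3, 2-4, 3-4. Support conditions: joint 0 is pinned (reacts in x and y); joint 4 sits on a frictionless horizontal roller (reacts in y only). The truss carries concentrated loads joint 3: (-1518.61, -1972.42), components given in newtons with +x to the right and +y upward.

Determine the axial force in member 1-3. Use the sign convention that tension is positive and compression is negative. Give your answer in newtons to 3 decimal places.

-1234.528

N=5 nodes, M=7 members, R=3 reactions → 2N=10, M+R=10
member 0 (0-1): L=1.5183, (cx,cy)=(0.3978,0.9175)
member 1 (0-2): L=1.2160, (cx,cy)=(1.0000,0.0000)
member 2 (1-2): L=1.5215, (cx,cy)=(0.4022,-0.9155)
member 3 (1-3): L=1.2406, (cx,cy)=(0.9874,0.1580)
member 4 (2-3): L=1.7031, (cx,cy)=(0.3599,0.9330)
member 5 (2-4): L=1.2840, (cx,cy)=(1.0000,0.0000)
member 6 (3-4): L=1.7249, (cx,cy)=(0.3890,-0.9212)
solve A·x = −loads:
  F[0-1] = -1629.0779 N (compression)
  F[0-2] = -870.5453 N (compression)
  F[1-2] = +1419.4744 N (tension)
  F[1-3] = -1234.5275 N (compression)
  F[2-3] = -1392.9342 N (compression)
  F[2-4] = +201.7620 N (tension)
  F[3-4] = -518.6472 N (compression)
  Rx@0 = +1518.6100 N
  Ry@0 = +1494.6260 N
  Ry@4 = +477.7940 N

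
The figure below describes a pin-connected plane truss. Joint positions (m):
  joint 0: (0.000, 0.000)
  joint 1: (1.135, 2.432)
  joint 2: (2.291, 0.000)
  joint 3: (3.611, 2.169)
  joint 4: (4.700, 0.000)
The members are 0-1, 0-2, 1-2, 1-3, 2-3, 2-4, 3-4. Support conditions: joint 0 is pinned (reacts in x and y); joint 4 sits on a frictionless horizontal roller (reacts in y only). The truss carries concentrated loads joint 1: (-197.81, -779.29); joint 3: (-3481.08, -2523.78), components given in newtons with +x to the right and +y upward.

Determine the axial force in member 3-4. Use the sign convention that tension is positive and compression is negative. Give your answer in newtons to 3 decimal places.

-468.138

N=5 nodes, M=7 members, R=3 reactions → 2N=10, M+R=10
member 0 (0-1): L=2.6838, (cx,cy)=(0.4229,0.9062)
member 1 (0-2): L=2.2910, (cx,cy)=(1.0000,0.0000)
member 2 (1-2): L=2.6928, (cx,cy)=(0.4293,-0.9032)
member 3 (1-3): L=2.4899, (cx,cy)=(0.9944,-0.1056)
member 4 (2-3): L=2.5391, (cx,cy)=(0.5199,0.8542)
member 5 (2-4): L=2.4090, (cx,cy)=(1.0000,0.0000)
member 6 (3-4): L=2.4270, (cx,cy)=(0.4487,-0.8937)
solve A·x = −loads:
  F[0-1] = -3183.3883 N (compression)
  F[0-2] = -2332.6164 N (compression)
  F[1-2] = +2597.3646 N (tension)
  F[1-3] = -2276.2435 N (compression)
  F[2-3] = -2746.1023 N (compression)
  F[2-4] = +210.0517 N (tension)
  F[3-4] = -468.1379 N (compression)
  Rx@0 = +3678.8900 N
  Ry@0 = +2884.7025 N
  Ry@4 = +418.3675 N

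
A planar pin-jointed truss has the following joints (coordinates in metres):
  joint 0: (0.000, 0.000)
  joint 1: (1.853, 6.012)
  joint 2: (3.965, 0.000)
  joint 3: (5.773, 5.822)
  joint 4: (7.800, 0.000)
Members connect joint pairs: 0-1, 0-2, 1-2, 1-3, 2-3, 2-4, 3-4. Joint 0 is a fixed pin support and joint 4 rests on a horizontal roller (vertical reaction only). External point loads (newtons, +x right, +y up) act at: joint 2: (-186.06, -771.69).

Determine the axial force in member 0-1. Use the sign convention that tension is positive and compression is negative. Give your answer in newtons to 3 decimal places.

-397.027

N=5 nodes, M=7 members, R=3 reactions → 2N=10, M+R=10
member 0 (0-1): L=6.2911, (cx,cy)=(0.2945,0.9556)
member 1 (0-2): L=3.9650, (cx,cy)=(1.0000,0.0000)
member 2 (1-2): L=6.3722, (cx,cy)=(0.3314,-0.9435)
member 3 (1-3): L=3.9246, (cx,cy)=(0.9988,-0.0484)
member 4 (2-3): L=6.0963, (cx,cy)=(0.2966,0.9550)
member 5 (2-4): L=3.8350, (cx,cy)=(1.0000,0.0000)
member 6 (3-4): L=6.1648, (cx,cy)=(0.3288,-0.9444)
solve A·x = −loads:
  F[0-1] = -397.0272 N (compression)
  F[0-2] = -69.1181 N (compression)
  F[1-2] = +415.2228 N (tension)
  F[1-3] = -254.8625 N (compression)
  F[2-3] = +397.8360 N (tension)
  F[2-4] = +136.5756 N (tension)
  F[3-4] = -415.3711 N (compression)
  Rx@0 = +186.0600 N
  Ry@0 = +379.4143 N
  Ry@4 = +392.2757 N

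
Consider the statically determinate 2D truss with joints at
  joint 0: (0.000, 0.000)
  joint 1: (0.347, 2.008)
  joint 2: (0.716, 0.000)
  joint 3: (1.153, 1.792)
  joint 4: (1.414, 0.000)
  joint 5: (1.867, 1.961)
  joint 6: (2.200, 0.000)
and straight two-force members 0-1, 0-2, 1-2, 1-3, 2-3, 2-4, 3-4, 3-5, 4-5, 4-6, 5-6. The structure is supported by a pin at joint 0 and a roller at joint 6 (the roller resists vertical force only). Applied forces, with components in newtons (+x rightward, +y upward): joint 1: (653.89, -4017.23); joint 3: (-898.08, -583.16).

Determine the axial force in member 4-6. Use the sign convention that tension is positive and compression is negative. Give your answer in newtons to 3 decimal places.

136.622

N=7 nodes, M=11 members, R=3 reactions → 2N=14, M+R=14
member 0 (0-1): L=2.0378, (cx,cy)=(0.1703,0.9854)
member 1 (0-2): L=0.7160, (cx,cy)=(1.0000,0.0000)
member 2 (1-2): L=2.0416, (cx,cy)=(0.1807,-0.9835)
member 3 (1-3): L=0.8344, (cx,cy)=(0.9659,-0.2589)
member 4 (2-3): L=1.8445, (cx,cy)=(0.2369,0.9715)
member 5 (2-4): L=0.6980, (cx,cy)=(1.0000,0.0000)
member 6 (3-4): L=1.8109, (cx,cy)=(0.1441,-0.9896)
member 7 (3-5): L=0.7337, (cx,cy)=(0.9731,0.2303)
member 8 (4-5): L=2.0126, (cx,cy)=(0.2251,0.9743)
member 9 (4-6): L=0.7860, (cx,cy)=(1.0000,0.0000)
member 10 (5-6): L=1.9891, (cx,cy)=(0.1674,-0.9859)
solve A·x = −loads:
  F[0-1] = -3852.0985 N (compression)
  F[0-2] = +411.7641 N (tension)
  F[1-2] = +138.6312 N (tension)
  F[1-3] = -1382.0044 N (compression)
  F[2-3] = -140.3438 N (compression)
  F[2-4] = +470.0702 N (tension)
  F[3-4] = -894.6360 N (compression)
  F[3-5] = -350.5549 N (compression)
  F[4-5] = +908.6094 N (tension)
  F[4-6] = +136.6220 N (tension)
  F[5-6] = -816.0694 N (compression)
  Rx@0 = +244.1900 N
  Ry@0 = +3795.8382 N
  Ry@6 = +804.5518 N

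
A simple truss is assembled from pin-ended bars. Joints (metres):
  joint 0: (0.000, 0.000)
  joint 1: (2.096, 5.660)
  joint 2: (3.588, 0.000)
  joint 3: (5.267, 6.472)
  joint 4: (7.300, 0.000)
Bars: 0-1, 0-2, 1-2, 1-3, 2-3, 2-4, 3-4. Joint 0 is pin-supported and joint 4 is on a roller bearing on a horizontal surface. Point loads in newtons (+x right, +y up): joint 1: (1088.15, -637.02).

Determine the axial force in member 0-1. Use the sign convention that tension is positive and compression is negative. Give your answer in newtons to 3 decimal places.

415.426

N=5 nodes, M=7 members, R=3 reactions → 2N=10, M+R=10
member 0 (0-1): L=6.0356, (cx,cy)=(0.3473,0.9378)
member 1 (0-2): L=3.5880, (cx,cy)=(1.0000,0.0000)
member 2 (1-2): L=5.8533, (cx,cy)=(0.2549,-0.9670)
member 3 (1-3): L=3.2733, (cx,cy)=(0.9687,0.2481)
member 4 (2-3): L=6.6862, (cx,cy)=(0.2511,0.9680)
member 5 (2-4): L=3.7120, (cx,cy)=(1.0000,0.0000)
member 6 (3-4): L=6.7838, (cx,cy)=(0.2997,-0.9540)
solve A·x = −loads:
  F[0-1] = +415.4263 N (tension)
  F[0-2] = +943.8844 N (tension)
  F[1-2] = -1228.6808 N (compression)
  F[1-3] = -651.0472 N (compression)
  F[2-3] = +1227.4246 N (tension)
  F[2-4] = +322.4756 N (tension)
  F[3-4] = -1076.0493 N (compression)
  Rx@0 = -1088.1500 N
  Ry@0 = -389.5722 N
  Ry@4 = +1026.5922 N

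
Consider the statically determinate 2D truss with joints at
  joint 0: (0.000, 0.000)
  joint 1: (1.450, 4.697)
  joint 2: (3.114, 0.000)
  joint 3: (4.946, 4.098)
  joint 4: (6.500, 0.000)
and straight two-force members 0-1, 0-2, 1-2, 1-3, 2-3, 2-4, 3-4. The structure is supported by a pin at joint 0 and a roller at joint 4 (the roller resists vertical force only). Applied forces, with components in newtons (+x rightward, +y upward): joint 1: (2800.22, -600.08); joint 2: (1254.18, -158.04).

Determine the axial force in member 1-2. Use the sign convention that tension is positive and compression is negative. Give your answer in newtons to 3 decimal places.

N=5 nodes, M=7 members, R=3 reactions → 2N=10, M+R=10
member 0 (0-1): L=4.9157, (cx,cy)=(0.2950,0.9555)
member 1 (0-2): L=3.1140, (cx,cy)=(1.0000,0.0000)
member 2 (1-2): L=4.9830, (cx,cy)=(0.3339,-0.9426)
member 3 (1-3): L=3.5469, (cx,cy)=(0.9856,-0.1689)
member 4 (2-3): L=4.4889, (cx,cy)=(0.4081,0.9129)
member 5 (2-4): L=3.3860, (cx,cy)=(1.0000,0.0000)
member 6 (3-4): L=4.3828, (cx,cy)=(0.3546,-0.9350)
solve A·x = −loads:
  F[0-1] = +1543.6214 N (tension)
  F[0-2] = +3599.0749 N (tension)
  F[1-2] = -1889.8615 N (compression)
  F[1-3] = -1738.7827 N (compression)
  F[2-3] = +2124.3940 N (tension)
  F[2-4] = +846.7970 N (tension)
  F[3-4] = -2388.2252 N (compression)
  Rx@0 = -4054.4000 N
  Ry@0 = -1474.9394 N
  Ry@4 = +2233.0594 N

-1889.861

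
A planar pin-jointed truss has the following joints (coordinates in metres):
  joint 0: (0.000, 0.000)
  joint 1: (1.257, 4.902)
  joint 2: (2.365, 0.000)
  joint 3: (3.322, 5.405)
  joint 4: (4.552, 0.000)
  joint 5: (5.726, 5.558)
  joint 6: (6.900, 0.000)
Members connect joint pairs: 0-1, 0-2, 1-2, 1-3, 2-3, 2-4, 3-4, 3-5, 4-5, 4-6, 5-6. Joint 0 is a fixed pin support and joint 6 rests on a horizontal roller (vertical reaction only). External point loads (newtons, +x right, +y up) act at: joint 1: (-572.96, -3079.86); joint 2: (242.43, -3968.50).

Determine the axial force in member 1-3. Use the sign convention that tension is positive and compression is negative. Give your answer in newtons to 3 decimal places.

-1366.590

N=7 nodes, M=11 members, R=3 reactions → 2N=14, M+R=14
member 0 (0-1): L=5.0606, (cx,cy)=(0.2484,0.9687)
member 1 (0-2): L=2.3650, (cx,cy)=(1.0000,0.0000)
member 2 (1-2): L=5.0257, (cx,cy)=(0.2205,-0.9754)
member 3 (1-3): L=2.1254, (cx,cy)=(0.9716,0.2367)
member 4 (2-3): L=5.4891, (cx,cy)=(0.1743,0.9847)
member 5 (2-4): L=2.1870, (cx,cy)=(1.0000,0.0000)
member 6 (3-4): L=5.5432, (cx,cy)=(0.2219,-0.9751)
member 7 (3-5): L=2.4089, (cx,cy)=(0.9980,0.0635)
member 8 (4-5): L=5.6806, (cx,cy)=(0.2067,0.9784)
member 9 (4-6): L=2.3480, (cx,cy)=(1.0000,0.0000)
member 10 (5-6): L=5.6806, (cx,cy)=(0.2067,-0.9784)
solve A·x = −loads:
  F[0-1] = -5713.1724 N (compression)
  F[0-2] = +1088.5627 N (tension)
  F[1-2] = +2184.5946 N (tension)
  F[1-3] = -1366.5896 N (compression)
  F[2-3] = +1866.2421 N (tension)
  F[2-4] = +1002.3942 N (tension)
  F[3-4] = -1595.2736 N (compression)
  F[3-5] = -649.7244 N (compression)
  F[4-5] = +1589.8269 N (tension)
  F[4-6] = +319.8479 N (tension)
  F[5-6] = -1547.6488 N (compression)
  Rx@0 = +330.5300 N
  Ry@0 = +5534.1228 N
  Ry@6 = +1514.2372 N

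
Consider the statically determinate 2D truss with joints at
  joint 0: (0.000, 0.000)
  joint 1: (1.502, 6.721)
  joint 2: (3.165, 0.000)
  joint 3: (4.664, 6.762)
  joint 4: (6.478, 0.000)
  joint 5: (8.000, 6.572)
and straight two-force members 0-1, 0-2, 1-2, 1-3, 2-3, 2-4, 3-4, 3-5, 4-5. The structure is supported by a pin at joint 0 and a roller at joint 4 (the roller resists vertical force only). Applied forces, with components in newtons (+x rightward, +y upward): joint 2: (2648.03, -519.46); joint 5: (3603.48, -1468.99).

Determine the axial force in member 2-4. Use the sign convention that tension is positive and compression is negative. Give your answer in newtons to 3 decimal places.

911.992

N=6 nodes, M=9 members, R=3 reactions → 2N=12, M+R=12
member 0 (0-1): L=6.8868, (cx,cy)=(0.2181,0.9759)
member 1 (0-2): L=3.1650, (cx,cy)=(1.0000,0.0000)
member 2 (1-2): L=6.9237, (cx,cy)=(0.2402,-0.9707)
member 3 (1-3): L=3.1623, (cx,cy)=(0.9999,0.0130)
member 4 (2-3): L=6.9262, (cx,cy)=(0.2164,0.9763)
member 5 (2-4): L=3.3130, (cx,cy)=(1.0000,0.0000)
member 6 (3-4): L=7.0011, (cx,cy)=(0.2591,-0.9658)
member 7 (3-5): L=3.3414, (cx,cy)=(0.9984,-0.0569)
member 8 (4-5): L=6.7459, (cx,cy)=(0.2256,0.9742)
solve A·x = −loads:
  F[0-1] = +3827.3804 N (tension)
  F[0-2] = +5416.7630 N (tension)
  F[1-2] = -3824.4658 N (compression)
  F[1-3] = +1753.4929 N (tension)
  F[2-3] = +4334.7047 N (tension)
  F[2-4] = +911.9919 N (tension)
  F[3-4] = -4634.6635 N (compression)
  F[3-5] = +3898.6492 N (tension)
  F[4-5] = -1280.3155 N (compression)
  Rx@0 = -6251.5100 N
  Ry@0 = -3735.2427 N
  Ry@4 = +5723.6927 N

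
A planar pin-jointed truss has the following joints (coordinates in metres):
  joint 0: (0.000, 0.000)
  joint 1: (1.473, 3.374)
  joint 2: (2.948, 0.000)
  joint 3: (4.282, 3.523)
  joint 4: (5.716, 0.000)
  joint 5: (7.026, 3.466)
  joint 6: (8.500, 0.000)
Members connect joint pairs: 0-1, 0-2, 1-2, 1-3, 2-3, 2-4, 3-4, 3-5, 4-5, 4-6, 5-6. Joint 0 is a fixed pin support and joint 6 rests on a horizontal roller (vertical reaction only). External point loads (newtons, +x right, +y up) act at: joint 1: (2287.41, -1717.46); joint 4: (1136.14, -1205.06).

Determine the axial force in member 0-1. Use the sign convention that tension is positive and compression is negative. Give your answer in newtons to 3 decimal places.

N=7 nodes, M=11 members, R=3 reactions → 2N=14, M+R=14
member 0 (0-1): L=3.6815, (cx,cy)=(0.4001,0.9165)
member 1 (0-2): L=2.9480, (cx,cy)=(1.0000,0.0000)
member 2 (1-2): L=3.6823, (cx,cy)=(0.4006,-0.9163)
member 3 (1-3): L=2.8129, (cx,cy)=(0.9986,0.0530)
member 4 (2-3): L=3.7671, (cx,cy)=(0.3541,0.9352)
member 5 (2-4): L=2.7680, (cx,cy)=(1.0000,0.0000)
member 6 (3-4): L=3.8037, (cx,cy)=(0.3770,-0.9262)
member 7 (3-5): L=2.7446, (cx,cy)=(0.9998,-0.0208)
member 8 (4-5): L=3.7053, (cx,cy)=(0.3535,0.9354)
member 9 (4-6): L=2.7840, (cx,cy)=(1.0000,0.0000)
member 10 (5-6): L=3.7664, (cx,cy)=(0.3914,-0.9202)
solve A·x = −loads:
  F[0-1] = -989.1877 N (compression)
  F[0-2] = +3819.3302 N (tension)
  F[1-2] = -1016.7571 N (compression)
  F[1-3] = -2279.1151 N (compression)
  F[2-3] = +996.1749 N (tension)
  F[2-4] = +3059.2920 N (tension)
  F[3-4] = -839.4689 N (compression)
  F[3-5] = -1607.0150 N (compression)
  F[4-5] = +2119.4682 N (tension)
  F[4-6] = +857.3357 N (tension)
  F[5-6] = -2190.6895 N (compression)
  Rx@0 = -3423.5500 N
  Ry@0 = +906.5597 N
  Ry@6 = +2015.9603 N

-989.188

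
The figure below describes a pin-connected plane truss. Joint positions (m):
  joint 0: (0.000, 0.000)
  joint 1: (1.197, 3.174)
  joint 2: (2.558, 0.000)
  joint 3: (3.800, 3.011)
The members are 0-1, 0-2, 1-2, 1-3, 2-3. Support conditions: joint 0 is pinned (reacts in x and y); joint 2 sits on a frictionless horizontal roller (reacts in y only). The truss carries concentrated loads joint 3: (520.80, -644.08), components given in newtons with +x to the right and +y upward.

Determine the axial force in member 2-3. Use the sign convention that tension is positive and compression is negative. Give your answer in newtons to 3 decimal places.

N=4 nodes, M=5 members, R=3 reactions → 2N=8, M+R=8
member 0 (0-1): L=3.3922, (cx,cy)=(0.3529,0.9357)
member 1 (0-2): L=2.5580, (cx,cy)=(1.0000,0.0000)
member 2 (1-2): L=3.4535, (cx,cy)=(0.3941,-0.9191)
member 3 (1-3): L=2.6081, (cx,cy)=(0.9980,-0.0625)
member 4 (2-3): L=3.2571, (cx,cy)=(0.3813,0.9244)
solve A·x = −loads:
  F[0-1] = +989.3976 N (tension)
  F[0-2] = +171.6739 N (tension)
  F[1-2] = -1059.5079 N (compression)
  F[1-3] = +768.1735 N (tension)
  F[2-3] = -644.7896 N (compression)
  Rx@0 = -520.8000 N
  Ry@0 = -925.7530 N
  Ry@2 = +1569.8330 N

-644.790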